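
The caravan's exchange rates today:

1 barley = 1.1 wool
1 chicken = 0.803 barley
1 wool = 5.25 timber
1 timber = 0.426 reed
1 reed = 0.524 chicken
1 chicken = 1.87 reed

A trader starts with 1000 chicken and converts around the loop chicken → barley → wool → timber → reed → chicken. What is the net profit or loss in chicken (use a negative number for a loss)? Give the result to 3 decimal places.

1000 chicken × 0.803 = 803 barley
803 barley × 1.1 = 883.3 wool
883.3 wool × 5.25 = 4637.325 timber
4637.325 timber × 0.426 = 1975.50045 reed
1975.50045 reed × 0.524 = 1035.1622358 chicken
Net change: 1035.1622358 − 1000 = 35.1622358 chicken

35.162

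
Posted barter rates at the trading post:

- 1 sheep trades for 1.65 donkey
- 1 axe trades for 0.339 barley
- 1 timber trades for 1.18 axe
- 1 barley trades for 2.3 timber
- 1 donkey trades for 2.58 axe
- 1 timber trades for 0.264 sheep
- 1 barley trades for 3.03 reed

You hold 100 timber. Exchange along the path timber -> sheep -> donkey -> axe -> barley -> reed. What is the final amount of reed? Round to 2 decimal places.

100 timber × 0.264 = 26.4 sheep
26.4 sheep × 1.65 = 43.56 donkey
43.56 donkey × 2.58 = 112.3848 axe
112.3848 axe × 0.339 = 38.0984472 barley
38.0984472 barley × 3.03 = 115.438295016 reed

115.44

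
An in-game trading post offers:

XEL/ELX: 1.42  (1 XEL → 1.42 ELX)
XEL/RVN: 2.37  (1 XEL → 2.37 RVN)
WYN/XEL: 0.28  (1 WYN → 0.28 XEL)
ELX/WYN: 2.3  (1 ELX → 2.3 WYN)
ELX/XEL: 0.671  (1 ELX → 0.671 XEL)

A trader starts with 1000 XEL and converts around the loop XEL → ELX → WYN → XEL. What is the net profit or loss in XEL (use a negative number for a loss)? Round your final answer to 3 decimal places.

-85.520

1000 XEL × 1.42 = 1420 ELX
1420 ELX × 2.3 = 3266 WYN
3266 WYN × 0.28 = 914.48 XEL
Net change: 914.48 − 1000 = -85.52 XEL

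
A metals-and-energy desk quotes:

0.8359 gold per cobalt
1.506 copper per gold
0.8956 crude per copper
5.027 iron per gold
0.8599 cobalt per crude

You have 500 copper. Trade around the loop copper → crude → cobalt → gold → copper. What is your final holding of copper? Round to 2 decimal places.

500 copper × 0.8956 = 447.8 crude
447.8 crude × 0.8599 = 385.06322 cobalt
385.06322 cobalt × 0.8359 = 321.874345598 gold
321.874345598 gold × 1.506 = 484.742764470588 copper

484.74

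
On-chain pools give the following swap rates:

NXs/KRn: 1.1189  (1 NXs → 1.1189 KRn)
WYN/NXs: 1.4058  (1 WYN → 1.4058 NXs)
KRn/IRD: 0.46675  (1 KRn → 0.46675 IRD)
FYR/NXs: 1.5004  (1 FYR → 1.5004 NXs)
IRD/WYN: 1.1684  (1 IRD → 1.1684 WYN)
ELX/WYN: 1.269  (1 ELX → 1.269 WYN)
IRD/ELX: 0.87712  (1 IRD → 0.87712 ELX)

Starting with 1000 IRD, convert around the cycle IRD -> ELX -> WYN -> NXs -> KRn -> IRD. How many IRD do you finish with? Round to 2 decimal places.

817.18

1000 IRD × 0.87712 = 877.12 ELX
877.12 ELX × 1.269 = 1113.06528 WYN
1113.06528 WYN × 1.4058 = 1564.747170624 NXs
1564.747170624 NXs × 1.1189 = 1750.7956092111936 KRn
1750.7956092111936 KRn × 0.46675 = 817.1838505993246128 IRD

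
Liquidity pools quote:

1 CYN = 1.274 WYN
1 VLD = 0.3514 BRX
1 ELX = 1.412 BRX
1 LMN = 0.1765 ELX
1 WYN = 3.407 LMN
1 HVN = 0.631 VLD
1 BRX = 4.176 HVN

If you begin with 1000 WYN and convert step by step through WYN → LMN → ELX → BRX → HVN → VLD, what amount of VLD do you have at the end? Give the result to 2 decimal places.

1000 WYN × 3.407 = 3407 LMN
3407 LMN × 0.1765 = 601.3355 ELX
601.3355 ELX × 1.412 = 849.085726 BRX
849.085726 BRX × 4.176 = 3545.781991776 HVN
3545.781991776 HVN × 0.631 = 2237.388436810656 VLD

2237.39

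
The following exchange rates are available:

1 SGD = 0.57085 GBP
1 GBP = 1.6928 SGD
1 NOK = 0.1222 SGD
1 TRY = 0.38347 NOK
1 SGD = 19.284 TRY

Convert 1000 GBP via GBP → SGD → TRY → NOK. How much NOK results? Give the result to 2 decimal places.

1000 GBP × 1.6928 = 1692.8 SGD
1692.8 SGD × 19.284 = 32643.9552 TRY
32643.9552 TRY × 0.38347 = 12517.977500544 NOK

12517.98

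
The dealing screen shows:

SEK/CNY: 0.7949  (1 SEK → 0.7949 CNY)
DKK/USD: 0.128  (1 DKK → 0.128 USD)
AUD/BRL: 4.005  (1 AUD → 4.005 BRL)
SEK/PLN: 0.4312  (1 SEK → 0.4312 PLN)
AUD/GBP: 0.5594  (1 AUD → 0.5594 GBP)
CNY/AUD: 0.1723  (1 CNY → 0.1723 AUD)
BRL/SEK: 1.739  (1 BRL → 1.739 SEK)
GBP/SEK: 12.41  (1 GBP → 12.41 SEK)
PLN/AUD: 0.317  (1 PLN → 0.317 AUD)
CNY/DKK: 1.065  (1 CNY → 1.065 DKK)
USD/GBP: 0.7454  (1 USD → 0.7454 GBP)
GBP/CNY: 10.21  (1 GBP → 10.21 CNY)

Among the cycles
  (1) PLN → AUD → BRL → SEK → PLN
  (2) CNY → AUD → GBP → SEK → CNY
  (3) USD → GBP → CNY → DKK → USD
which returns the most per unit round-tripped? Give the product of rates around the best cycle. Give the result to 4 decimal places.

(1) 0.317 × 4.005 × 1.739 × 0.4312 = 0.95201
(2) 0.1723 × 0.5594 × 12.41 × 0.7949 = 0.95081
(3) 0.7454 × 10.21 × 1.065 × 0.128 = 1.03747
Highest is cycle (3) at 1.0375 (>1, arbitrage).

1.0375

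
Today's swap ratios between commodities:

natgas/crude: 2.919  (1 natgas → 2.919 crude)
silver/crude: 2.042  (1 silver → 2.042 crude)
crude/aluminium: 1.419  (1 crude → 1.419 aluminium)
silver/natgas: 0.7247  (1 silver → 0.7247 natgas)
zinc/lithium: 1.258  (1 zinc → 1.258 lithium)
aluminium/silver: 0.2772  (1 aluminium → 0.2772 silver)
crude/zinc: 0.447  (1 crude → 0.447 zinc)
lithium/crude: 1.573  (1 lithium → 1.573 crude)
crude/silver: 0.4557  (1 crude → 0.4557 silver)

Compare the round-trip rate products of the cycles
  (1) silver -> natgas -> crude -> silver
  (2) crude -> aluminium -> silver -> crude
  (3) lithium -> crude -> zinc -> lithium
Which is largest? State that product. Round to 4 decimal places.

0.9640

(1) 0.7247 × 2.919 × 0.4557 = 0.96399
(2) 1.419 × 0.2772 × 2.042 = 0.80321
(3) 1.573 × 0.447 × 1.258 = 0.88454
Highest is cycle (1) at 0.9640 (≤1, no arbitrage).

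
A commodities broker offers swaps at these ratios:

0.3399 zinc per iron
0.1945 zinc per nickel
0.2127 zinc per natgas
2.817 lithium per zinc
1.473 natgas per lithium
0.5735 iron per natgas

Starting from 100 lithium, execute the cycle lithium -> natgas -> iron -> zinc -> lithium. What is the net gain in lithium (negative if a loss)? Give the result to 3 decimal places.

100 lithium × 1.473 = 147.3 natgas
147.3 natgas × 0.5735 = 84.47655 iron
84.47655 iron × 0.3399 = 28.713579345 zinc
28.713579345 zinc × 2.817 = 80.886153014865 lithium
Net change: 80.886153014865 − 100 = -19.113846985135 lithium

-19.114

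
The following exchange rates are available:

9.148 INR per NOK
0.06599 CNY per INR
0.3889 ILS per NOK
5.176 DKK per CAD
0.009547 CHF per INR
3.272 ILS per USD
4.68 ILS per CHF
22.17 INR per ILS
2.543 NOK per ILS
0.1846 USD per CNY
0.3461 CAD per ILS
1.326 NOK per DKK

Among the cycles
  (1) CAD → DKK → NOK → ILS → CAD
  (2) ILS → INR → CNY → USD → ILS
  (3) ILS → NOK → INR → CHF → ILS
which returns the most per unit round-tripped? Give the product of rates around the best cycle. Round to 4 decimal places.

(1) 5.176 × 1.326 × 0.3889 × 0.3461 = 0.92380
(2) 22.17 × 0.06599 × 0.1846 × 3.272 = 0.88367
(3) 2.543 × 9.148 × 0.009547 × 4.68 = 1.03941
Highest is cycle (3) at 1.0394 (>1, arbitrage).

1.0394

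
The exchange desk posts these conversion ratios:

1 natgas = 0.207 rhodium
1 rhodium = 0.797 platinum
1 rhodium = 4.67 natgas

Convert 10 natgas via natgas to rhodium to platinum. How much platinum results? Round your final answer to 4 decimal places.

10 natgas × 0.207 = 2.07 rhodium
2.07 rhodium × 0.797 = 1.64979 platinum

1.6498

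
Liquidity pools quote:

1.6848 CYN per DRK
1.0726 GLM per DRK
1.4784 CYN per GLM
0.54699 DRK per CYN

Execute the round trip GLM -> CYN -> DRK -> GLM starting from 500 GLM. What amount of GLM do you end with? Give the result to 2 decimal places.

433.69

500 GLM × 1.4784 = 739.2 CYN
739.2 CYN × 0.54699 = 404.335008 DRK
404.335008 DRK × 1.0726 = 433.6897295808 GLM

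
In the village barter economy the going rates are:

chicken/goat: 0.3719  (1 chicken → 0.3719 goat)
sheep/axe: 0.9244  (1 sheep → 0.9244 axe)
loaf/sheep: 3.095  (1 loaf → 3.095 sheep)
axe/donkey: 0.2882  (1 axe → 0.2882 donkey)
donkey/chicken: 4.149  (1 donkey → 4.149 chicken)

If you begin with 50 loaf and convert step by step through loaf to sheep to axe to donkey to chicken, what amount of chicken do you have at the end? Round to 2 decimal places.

171.05

50 loaf × 3.095 = 154.75 sheep
154.75 sheep × 0.9244 = 143.0509 axe
143.0509 axe × 0.2882 = 41.22726938 donkey
41.22726938 donkey × 4.149 = 171.05194065762 chicken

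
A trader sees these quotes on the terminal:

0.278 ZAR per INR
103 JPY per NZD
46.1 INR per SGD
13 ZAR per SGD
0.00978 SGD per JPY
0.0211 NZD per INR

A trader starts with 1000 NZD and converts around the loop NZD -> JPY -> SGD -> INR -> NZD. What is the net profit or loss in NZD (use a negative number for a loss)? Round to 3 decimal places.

1000 NZD × 103 = 103000 JPY
103000 JPY × 0.00978 = 1007.34 SGD
1007.34 SGD × 46.1 = 46438.374 INR
46438.374 INR × 0.0211 = 979.8496914 NZD
Net change: 979.8496914 − 1000 = -20.1503086 NZD

-20.150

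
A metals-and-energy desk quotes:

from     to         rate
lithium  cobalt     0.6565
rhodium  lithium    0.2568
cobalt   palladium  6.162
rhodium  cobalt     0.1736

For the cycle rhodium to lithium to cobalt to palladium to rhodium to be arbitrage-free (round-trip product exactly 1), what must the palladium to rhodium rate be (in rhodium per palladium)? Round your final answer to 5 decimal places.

0.96261

Known legs of the cycle: 0.2568 × 0.6565 × 6.162 = 1.0388466504
For no arbitrage the full-cycle product must be 1, so the missing rate is 1 / 1.0388466504 ≈ 0.9626060.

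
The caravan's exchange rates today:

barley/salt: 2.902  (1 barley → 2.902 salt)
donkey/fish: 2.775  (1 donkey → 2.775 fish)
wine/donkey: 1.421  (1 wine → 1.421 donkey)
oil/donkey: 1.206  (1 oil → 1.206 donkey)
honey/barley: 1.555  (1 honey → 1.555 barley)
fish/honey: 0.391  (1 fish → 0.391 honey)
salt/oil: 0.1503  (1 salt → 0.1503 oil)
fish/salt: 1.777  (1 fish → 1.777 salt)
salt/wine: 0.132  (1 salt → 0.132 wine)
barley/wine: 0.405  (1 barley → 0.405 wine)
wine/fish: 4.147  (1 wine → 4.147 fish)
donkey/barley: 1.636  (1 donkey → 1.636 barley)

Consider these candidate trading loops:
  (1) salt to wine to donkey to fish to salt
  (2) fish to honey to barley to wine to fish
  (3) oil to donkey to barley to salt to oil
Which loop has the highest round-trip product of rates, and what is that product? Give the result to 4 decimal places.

(1) 0.132 × 1.421 × 2.775 × 1.777 = 0.92495
(2) 0.391 × 1.555 × 0.405 × 4.147 = 1.02117
(3) 1.206 × 1.636 × 2.902 × 0.1503 = 0.86057
Highest is cycle (2) at 1.0212 (>1, arbitrage).

1.0212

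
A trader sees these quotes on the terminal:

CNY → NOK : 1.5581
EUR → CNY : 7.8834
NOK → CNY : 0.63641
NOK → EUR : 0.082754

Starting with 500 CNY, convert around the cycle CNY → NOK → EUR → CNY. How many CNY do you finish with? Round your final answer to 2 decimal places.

500 CNY × 1.5581 = 779.05 NOK
779.05 NOK × 0.082754 = 64.4695037 EUR
64.4695037 EUR × 7.8834 = 508.23888546858 CNY

508.24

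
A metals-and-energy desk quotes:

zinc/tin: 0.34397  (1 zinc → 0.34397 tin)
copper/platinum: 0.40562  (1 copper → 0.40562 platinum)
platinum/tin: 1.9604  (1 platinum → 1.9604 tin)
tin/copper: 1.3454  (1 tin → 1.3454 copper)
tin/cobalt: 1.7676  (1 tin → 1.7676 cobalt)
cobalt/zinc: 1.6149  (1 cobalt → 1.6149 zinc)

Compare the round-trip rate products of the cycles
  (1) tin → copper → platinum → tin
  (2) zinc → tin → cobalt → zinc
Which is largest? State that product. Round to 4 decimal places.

1.0698

(1) 1.3454 × 0.40562 × 1.9604 = 1.06983
(2) 0.34397 × 1.7676 × 1.6149 = 0.98186
Highest is cycle (1) at 1.0698 (>1, arbitrage).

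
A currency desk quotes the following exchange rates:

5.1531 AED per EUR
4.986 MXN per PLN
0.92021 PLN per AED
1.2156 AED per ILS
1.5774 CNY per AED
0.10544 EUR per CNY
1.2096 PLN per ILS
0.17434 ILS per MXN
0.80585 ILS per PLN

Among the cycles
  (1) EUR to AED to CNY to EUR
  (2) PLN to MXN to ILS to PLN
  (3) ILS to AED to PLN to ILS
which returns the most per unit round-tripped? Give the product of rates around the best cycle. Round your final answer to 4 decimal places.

(1) 5.1531 × 1.5774 × 0.10544 = 0.85707
(2) 4.986 × 0.17434 × 1.2096 = 1.05146
(3) 1.2156 × 0.92021 × 0.80585 = 0.90143
Highest is cycle (2) at 1.0515 (>1, arbitrage).

1.0515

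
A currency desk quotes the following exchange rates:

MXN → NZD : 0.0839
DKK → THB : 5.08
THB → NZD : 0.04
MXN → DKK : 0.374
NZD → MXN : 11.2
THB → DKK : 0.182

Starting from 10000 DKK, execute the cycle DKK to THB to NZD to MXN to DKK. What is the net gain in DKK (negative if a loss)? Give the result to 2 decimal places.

10000 DKK × 5.08 = 50800 THB
50800 THB × 0.04 = 2032 NZD
2032 NZD × 11.2 = 22758.4 MXN
22758.4 MXN × 0.374 = 8511.6416 DKK
Net change: 8511.6416 − 10000 = -1488.3584 DKK

-1488.36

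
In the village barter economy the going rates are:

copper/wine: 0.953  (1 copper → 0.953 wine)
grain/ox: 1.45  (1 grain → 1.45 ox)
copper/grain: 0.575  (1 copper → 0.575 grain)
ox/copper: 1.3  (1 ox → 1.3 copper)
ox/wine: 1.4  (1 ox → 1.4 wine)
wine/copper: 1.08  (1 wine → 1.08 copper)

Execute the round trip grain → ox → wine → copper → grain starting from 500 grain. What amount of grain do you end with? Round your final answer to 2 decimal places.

630.32

500 grain × 1.45 = 725 ox
725 ox × 1.4 = 1015 wine
1015 wine × 1.08 = 1096.2 copper
1096.2 copper × 0.575 = 630.315 grain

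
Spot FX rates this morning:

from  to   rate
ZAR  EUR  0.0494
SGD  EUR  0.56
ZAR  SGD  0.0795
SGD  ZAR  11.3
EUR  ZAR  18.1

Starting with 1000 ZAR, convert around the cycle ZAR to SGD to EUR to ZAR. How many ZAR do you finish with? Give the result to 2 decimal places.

1000 ZAR × 0.0795 = 79.5 SGD
79.5 SGD × 0.56 = 44.52 EUR
44.52 EUR × 18.1 = 805.812 ZAR

805.81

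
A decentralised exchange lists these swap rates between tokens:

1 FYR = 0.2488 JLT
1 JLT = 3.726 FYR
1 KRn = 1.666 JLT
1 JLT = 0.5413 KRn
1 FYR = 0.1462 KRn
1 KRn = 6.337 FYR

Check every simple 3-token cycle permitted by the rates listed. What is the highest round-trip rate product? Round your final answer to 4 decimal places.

0.9075

JLT→FYR→KRn→JLT: 3.726 × 0.1462 × 1.666 = 0.90754
JLT→KRn→FYR→JLT: 0.5413 × 6.337 × 0.2488 = 0.85344
Maximum is JLT→FYR→KRn→JLT at 0.9075; no arbitrage — every cycle loses value.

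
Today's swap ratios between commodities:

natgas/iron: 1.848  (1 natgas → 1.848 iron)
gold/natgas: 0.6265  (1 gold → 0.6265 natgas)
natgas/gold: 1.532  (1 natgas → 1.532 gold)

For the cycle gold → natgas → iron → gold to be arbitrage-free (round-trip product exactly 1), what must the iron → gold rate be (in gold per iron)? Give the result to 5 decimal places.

Known legs of the cycle: 0.6265 × 1.848 = 1.157772
For no arbitrage the full-cycle product must be 1, so the missing rate is 1 / 1.157772 ≈ 0.8637279.

0.86373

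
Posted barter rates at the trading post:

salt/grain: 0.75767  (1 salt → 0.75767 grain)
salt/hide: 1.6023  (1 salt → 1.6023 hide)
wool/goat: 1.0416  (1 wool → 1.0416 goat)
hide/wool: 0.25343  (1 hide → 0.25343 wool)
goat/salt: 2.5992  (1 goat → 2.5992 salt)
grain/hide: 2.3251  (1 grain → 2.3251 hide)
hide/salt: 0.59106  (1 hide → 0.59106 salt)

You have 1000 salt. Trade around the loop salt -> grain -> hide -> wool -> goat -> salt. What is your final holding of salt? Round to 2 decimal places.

1208.71

1000 salt × 0.75767 = 757.67 grain
757.67 grain × 2.3251 = 1761.658517 hide
1761.658517 hide × 0.25343 = 446.45711796331 wool
446.45711796331 wool × 1.0416 = 465.029734070583696 goat
465.029734070583696 goat × 2.5992 = 1208.7052847962611426432 salt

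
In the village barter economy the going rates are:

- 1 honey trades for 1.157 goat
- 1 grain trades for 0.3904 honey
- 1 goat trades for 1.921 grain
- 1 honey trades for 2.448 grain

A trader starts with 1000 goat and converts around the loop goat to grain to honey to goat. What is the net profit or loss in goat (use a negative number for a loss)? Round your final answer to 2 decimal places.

-132.30

1000 goat × 1.921 = 1921 grain
1921 grain × 0.3904 = 749.9584 honey
749.9584 honey × 1.157 = 867.7018688 goat
Net change: 867.7018688 − 1000 = -132.2981312 goat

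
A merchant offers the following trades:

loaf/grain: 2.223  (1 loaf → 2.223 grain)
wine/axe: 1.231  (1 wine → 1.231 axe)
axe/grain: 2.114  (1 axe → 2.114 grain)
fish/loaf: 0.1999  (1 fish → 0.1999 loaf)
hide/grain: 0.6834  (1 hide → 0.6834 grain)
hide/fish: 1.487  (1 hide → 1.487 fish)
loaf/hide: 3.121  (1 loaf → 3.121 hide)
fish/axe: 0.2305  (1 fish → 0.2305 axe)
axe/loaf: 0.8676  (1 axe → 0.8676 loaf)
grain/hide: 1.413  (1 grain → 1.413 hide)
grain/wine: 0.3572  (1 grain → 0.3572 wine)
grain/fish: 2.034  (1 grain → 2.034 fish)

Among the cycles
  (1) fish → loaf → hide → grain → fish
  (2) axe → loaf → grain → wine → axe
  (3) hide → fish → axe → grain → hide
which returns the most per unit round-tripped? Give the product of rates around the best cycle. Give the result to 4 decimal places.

1.0238

(1) 0.1999 × 3.121 × 0.6834 × 2.034 = 0.86723
(2) 0.8676 × 2.223 × 0.3572 × 1.231 = 0.84806
(3) 1.487 × 0.2305 × 2.114 × 1.413 = 1.02383
Highest is cycle (3) at 1.0238 (>1, arbitrage).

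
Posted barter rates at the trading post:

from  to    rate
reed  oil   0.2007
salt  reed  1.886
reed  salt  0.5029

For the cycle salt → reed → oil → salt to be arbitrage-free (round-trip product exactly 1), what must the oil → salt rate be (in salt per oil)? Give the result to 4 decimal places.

Known legs of the cycle: 1.886 × 0.2007 = 0.3785202
For no arbitrage the full-cycle product must be 1, so the missing rate is 1 / 0.3785202 ≈ 2.641867.

2.6419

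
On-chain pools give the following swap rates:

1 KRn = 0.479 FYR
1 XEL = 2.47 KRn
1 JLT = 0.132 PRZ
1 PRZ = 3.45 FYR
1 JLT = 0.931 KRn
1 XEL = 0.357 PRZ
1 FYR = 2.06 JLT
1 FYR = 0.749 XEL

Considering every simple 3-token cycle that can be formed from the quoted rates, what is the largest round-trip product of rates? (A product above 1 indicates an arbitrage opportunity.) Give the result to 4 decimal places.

PRZ→FYR→JLT→PRZ: 3.45 × 2.06 × 0.132 = 0.93812
PRZ→FYR→XEL→PRZ: 3.45 × 0.749 × 0.357 = 0.92251
KRn→FYR→JLT→KRn: 0.479 × 2.06 × 0.931 = 0.91865
XEL→KRn→FYR→XEL: 2.47 × 0.479 × 0.749 = 0.88616
Maximum is PRZ→FYR→JLT→PRZ at 0.9381; no arbitrage — every cycle loses value.

0.9381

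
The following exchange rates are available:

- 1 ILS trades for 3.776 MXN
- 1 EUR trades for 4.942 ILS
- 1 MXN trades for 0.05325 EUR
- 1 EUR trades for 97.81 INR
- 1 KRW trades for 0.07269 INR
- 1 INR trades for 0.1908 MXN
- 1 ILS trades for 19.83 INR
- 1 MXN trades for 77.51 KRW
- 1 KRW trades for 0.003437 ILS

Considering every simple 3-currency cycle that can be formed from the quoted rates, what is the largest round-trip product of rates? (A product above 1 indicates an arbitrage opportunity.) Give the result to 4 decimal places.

INR→MXN→KRW→INR: 0.1908 × 77.51 × 0.07269 = 1.07501
ILS→MXN→KRW→ILS: 3.776 × 77.51 × 0.003437 = 1.00593
INR→MXN→EUR→INR: 0.1908 × 0.05325 × 97.81 = 0.99376
EUR→ILS→MXN→EUR: 4.942 × 3.776 × 0.05325 = 0.99370
Maximum is INR→MXN→KRW→INR at 1.0750; arbitrage exists.

1.0750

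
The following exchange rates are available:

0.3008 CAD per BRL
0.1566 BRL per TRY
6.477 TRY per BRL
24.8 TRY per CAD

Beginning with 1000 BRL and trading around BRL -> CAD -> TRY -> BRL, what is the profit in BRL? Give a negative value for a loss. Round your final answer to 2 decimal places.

168.21

1000 BRL × 0.3008 = 300.8 CAD
300.8 CAD × 24.8 = 7459.84 TRY
7459.84 TRY × 0.1566 = 1168.210944 BRL
Net change: 1168.210944 − 1000 = 168.210944 BRL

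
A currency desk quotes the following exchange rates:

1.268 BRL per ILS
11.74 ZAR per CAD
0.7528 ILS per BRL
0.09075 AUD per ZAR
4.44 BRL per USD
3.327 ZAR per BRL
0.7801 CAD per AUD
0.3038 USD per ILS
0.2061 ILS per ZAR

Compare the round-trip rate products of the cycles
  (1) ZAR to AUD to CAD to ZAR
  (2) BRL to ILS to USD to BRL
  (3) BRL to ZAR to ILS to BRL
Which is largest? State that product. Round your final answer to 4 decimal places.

(1) 0.09075 × 0.7801 × 11.74 = 0.83112
(2) 0.7528 × 0.3038 × 4.44 = 1.01543
(3) 3.327 × 0.2061 × 1.268 = 0.86946
Highest is cycle (2) at 1.0154 (>1, arbitrage).

1.0154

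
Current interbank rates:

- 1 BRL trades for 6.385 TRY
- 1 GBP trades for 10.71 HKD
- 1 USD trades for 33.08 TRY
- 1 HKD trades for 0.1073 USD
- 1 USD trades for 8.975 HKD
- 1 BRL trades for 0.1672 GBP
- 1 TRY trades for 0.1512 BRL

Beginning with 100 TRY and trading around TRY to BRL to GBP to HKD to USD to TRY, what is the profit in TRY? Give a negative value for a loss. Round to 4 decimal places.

-3.8957

100 TRY × 0.1512 = 15.12 BRL
15.12 BRL × 0.1672 = 2.528064 GBP
2.528064 GBP × 10.71 = 27.07556544 HKD
27.07556544 HKD × 0.1073 = 2.905208171712 USD
2.905208171712 USD × 33.08 = 96.10428632023296 TRY
Net change: 96.10428632023296 − 100 = -3.89571367976704 TRY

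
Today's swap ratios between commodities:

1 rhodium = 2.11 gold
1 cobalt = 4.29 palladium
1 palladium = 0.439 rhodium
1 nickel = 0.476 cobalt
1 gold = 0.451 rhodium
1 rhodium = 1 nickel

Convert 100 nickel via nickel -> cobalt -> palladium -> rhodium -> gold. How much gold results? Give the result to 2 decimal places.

189.15

100 nickel × 0.476 = 47.6 cobalt
47.6 cobalt × 4.29 = 204.204 palladium
204.204 palladium × 0.439 = 89.645556 rhodium
89.645556 rhodium × 2.11 = 189.15212316 gold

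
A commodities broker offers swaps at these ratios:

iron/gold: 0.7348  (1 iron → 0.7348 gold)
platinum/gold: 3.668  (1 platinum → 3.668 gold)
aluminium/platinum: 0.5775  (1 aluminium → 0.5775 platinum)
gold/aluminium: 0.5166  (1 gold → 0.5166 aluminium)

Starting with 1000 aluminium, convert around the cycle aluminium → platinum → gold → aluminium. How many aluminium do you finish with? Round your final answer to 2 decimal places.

1094.30

1000 aluminium × 0.5775 = 577.5 platinum
577.5 platinum × 3.668 = 2118.27 gold
2118.27 gold × 0.5166 = 1094.298282 aluminium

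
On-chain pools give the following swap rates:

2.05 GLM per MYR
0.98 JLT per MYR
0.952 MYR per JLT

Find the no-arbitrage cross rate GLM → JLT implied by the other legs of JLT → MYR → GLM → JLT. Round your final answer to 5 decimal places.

0.51240

Known legs of the cycle: 0.952 × 2.05 = 1.9516
For no arbitrage the full-cycle product must be 1, so the missing rate is 1 / 1.9516 ≈ 0.5124001.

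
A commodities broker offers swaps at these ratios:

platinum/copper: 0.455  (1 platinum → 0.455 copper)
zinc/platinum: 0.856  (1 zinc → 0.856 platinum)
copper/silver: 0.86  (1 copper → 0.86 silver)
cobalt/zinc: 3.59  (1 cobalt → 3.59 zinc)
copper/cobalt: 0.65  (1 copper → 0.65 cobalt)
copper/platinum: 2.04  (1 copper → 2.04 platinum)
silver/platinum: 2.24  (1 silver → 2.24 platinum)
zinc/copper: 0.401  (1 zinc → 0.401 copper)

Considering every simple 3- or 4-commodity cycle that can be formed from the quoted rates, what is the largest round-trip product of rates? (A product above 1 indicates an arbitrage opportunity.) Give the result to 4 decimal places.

zinc→copper→cobalt→zinc: 0.401 × 0.65 × 3.59 = 0.93573
platinum→copper→cobalt→zinc→platinum: 0.455 × 0.65 × 3.59 × 0.856 = 0.90885
silver→platinum→copper→silver: 2.24 × 0.455 × 0.86 = 0.87651
Maximum is zinc→copper→cobalt→zinc at 0.9357; no arbitrage — every cycle loses value.

0.9357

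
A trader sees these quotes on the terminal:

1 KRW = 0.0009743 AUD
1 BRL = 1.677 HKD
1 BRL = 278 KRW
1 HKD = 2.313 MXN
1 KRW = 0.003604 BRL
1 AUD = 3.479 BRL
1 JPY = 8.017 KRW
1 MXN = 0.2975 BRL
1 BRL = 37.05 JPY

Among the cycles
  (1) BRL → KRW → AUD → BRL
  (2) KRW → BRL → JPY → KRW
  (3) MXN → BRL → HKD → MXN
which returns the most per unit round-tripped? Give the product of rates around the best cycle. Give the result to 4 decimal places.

(1) 278 × 0.0009743 × 3.479 = 0.94231
(2) 0.003604 × 37.05 × 8.017 = 1.07050
(3) 0.2975 × 1.677 × 2.313 = 1.15397
Highest is cycle (3) at 1.1540 (>1, arbitrage).

1.1540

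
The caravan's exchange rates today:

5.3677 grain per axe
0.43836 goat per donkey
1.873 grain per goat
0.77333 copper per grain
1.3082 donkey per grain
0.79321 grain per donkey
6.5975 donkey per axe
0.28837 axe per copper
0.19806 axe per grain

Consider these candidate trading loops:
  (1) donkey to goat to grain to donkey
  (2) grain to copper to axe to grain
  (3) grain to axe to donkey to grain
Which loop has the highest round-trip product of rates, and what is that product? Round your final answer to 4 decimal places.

(1) 0.43836 × 1.873 × 1.3082 = 1.07410
(2) 0.77333 × 0.28837 × 5.3677 = 1.19702
(3) 0.19806 × 6.5975 × 0.79321 = 1.03649
Highest is cycle (2) at 1.1970 (>1, arbitrage).

1.1970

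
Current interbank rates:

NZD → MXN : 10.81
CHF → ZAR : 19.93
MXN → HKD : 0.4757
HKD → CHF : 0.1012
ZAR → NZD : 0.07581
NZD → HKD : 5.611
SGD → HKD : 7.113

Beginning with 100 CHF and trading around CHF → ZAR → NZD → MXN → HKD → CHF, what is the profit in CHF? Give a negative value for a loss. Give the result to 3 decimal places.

-21.373

100 CHF × 19.93 = 1993 ZAR
1993 ZAR × 0.07581 = 151.08933 NZD
151.08933 NZD × 10.81 = 1633.2756573 MXN
1633.2756573 MXN × 0.4757 = 776.94923017761 HKD
776.94923017761 HKD × 0.1012 = 78.627262093974132 CHF
Net change: 78.627262093974132 − 100 = -21.372737906025868 CHF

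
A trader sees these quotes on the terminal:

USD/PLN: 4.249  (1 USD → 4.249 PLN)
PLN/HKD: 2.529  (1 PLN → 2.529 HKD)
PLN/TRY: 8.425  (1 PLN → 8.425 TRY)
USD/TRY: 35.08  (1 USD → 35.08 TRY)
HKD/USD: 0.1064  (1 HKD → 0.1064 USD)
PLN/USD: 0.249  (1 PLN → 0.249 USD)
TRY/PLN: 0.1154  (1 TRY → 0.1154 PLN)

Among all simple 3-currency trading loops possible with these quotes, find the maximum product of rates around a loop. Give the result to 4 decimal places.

1.1433

HKD→USD→PLN→HKD: 0.1064 × 4.249 × 2.529 = 1.14334
USD→TRY→PLN→USD: 35.08 × 0.1154 × 0.249 = 1.00801
Maximum is HKD→USD→PLN→HKD at 1.1433; arbitrage exists.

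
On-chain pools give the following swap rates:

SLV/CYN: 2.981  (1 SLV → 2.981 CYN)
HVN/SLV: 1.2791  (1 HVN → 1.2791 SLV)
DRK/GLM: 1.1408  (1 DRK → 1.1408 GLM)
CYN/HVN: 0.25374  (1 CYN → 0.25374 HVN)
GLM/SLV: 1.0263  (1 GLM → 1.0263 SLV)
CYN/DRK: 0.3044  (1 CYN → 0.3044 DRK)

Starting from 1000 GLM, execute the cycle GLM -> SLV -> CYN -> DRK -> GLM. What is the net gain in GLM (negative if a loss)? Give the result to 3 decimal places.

1000 GLM × 1.0263 = 1026.3 SLV
1026.3 SLV × 2.981 = 3059.4003 CYN
3059.4003 CYN × 0.3044 = 931.28145132 DRK
931.28145132 DRK × 1.1408 = 1062.405879665856 GLM
Net change: 1062.405879665856 − 1000 = 62.405879665856 GLM

62.406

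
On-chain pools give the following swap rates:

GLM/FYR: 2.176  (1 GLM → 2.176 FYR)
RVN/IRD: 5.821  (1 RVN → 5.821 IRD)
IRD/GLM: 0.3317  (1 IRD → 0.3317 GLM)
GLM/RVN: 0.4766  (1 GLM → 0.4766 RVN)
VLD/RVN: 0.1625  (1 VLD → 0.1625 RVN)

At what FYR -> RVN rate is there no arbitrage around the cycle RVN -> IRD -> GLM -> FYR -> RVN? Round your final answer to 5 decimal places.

Known legs of the cycle: 5.821 × 0.3317 × 2.176 = 4.2014767232
For no arbitrage the full-cycle product must be 1, so the missing rate is 1 / 4.2014767232 ≈ 0.2380116.

0.23801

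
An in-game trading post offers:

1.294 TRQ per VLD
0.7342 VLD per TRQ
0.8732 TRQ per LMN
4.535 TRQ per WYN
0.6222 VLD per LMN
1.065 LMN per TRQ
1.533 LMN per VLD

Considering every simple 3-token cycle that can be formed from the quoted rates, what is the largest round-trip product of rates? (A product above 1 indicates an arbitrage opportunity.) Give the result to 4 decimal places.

0.9828

TRQ→VLD→LMN→TRQ: 0.7342 × 1.533 × 0.8732 = 0.98281
TRQ→LMN→VLD→TRQ: 1.065 × 0.6222 × 1.294 = 0.85746
Maximum is TRQ→VLD→LMN→TRQ at 0.9828; no arbitrage — every cycle loses value.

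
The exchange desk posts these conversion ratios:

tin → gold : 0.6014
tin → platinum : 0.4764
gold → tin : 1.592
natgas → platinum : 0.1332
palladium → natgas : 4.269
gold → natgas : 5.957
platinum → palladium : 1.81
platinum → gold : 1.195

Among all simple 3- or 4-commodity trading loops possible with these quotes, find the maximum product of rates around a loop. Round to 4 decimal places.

1.0292

platinum→palladium→natgas→platinum: 1.81 × 4.269 × 0.1332 = 1.02922
platinum→gold→natgas→platinum: 1.195 × 5.957 × 0.1332 = 0.94820
platinum→gold→tin→platinum: 1.195 × 1.592 × 0.4764 = 0.90632
Maximum is platinum→palladium→natgas→platinum at 1.0292; arbitrage exists.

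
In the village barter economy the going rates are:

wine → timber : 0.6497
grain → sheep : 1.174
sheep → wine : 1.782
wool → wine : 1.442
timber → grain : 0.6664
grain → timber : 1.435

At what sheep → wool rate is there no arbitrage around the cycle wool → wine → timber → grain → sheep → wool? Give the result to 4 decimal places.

1.3643

Known legs of the cycle: 1.442 × 0.6497 × 0.6664 × 1.174 = 0.73296158311264
For no arbitrage the full-cycle product must be 1, so the missing rate is 1 / 0.73296158311264 ≈ 1.364328.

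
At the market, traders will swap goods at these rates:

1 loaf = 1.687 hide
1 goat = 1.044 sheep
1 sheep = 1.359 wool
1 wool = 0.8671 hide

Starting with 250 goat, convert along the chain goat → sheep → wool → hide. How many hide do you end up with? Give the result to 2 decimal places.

307.56

250 goat × 1.044 = 261 sheep
261 sheep × 1.359 = 354.699 wool
354.699 wool × 0.8671 = 307.5595029 hide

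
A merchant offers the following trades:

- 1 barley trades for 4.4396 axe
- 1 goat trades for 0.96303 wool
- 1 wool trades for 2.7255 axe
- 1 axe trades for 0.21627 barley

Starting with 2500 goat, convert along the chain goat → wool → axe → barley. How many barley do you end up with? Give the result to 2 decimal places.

1419.13

2500 goat × 0.96303 = 2407.575 wool
2407.575 wool × 2.7255 = 6561.8456625 axe
6561.8456625 axe × 0.21627 = 1419.130361428875 barley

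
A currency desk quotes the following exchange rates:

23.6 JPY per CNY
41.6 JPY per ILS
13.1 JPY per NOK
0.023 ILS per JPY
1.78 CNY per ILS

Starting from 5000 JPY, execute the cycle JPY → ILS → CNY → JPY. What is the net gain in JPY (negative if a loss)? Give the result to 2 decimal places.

5000 JPY × 0.023 = 115 ILS
115 ILS × 1.78 = 204.7 CNY
204.7 CNY × 23.6 = 4830.92 JPY
Net change: 4830.92 − 5000 = -169.08 JPY

-169.08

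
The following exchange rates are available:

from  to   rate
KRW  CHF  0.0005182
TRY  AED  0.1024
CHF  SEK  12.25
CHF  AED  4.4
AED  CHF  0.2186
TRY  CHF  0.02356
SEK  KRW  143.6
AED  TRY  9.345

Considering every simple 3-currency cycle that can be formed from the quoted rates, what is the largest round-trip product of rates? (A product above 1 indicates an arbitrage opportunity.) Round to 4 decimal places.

0.9687

AED→TRY→CHF→AED: 9.345 × 0.02356 × 4.4 = 0.96874
KRW→CHF→SEK→KRW: 0.0005182 × 12.25 × 143.6 = 0.91157
Maximum is AED→TRY→CHF→AED at 0.9687; no arbitrage — every cycle loses value.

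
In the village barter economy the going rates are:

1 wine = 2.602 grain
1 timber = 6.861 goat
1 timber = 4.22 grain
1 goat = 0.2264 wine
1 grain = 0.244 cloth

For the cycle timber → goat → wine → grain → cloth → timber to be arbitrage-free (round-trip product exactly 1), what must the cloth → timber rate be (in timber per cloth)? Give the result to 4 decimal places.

1.0140

Known legs of the cycle: 6.861 × 0.2264 × 2.602 × 0.244 = 0.9861908309952
For no arbitrage the full-cycle product must be 1, so the missing rate is 1 / 0.9861908309952 ≈ 1.014003.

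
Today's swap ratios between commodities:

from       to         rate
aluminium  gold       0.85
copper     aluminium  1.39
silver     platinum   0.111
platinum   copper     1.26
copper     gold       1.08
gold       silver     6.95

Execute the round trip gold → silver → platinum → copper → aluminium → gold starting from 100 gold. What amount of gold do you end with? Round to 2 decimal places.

100 gold × 6.95 = 695 silver
695 silver × 0.111 = 77.145 platinum
77.145 platinum × 1.26 = 97.2027 copper
97.2027 copper × 1.39 = 135.111753 aluminium
135.111753 aluminium × 0.85 = 114.84499005 gold

114.84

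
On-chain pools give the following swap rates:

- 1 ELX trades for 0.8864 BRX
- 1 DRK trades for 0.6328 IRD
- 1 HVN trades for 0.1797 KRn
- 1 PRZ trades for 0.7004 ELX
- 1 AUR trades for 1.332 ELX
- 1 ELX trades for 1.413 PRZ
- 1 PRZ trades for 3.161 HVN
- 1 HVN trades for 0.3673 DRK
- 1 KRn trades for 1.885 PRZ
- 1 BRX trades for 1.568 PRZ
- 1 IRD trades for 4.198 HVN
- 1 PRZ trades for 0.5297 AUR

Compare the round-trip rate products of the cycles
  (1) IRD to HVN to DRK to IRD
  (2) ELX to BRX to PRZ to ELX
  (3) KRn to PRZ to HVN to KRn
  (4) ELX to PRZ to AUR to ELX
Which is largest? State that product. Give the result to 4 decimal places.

1.0707

(1) 4.198 × 0.3673 × 0.6328 = 0.97573
(2) 0.8864 × 1.568 × 0.7004 = 0.97347
(3) 1.885 × 3.161 × 0.1797 = 1.07074
(4) 1.413 × 0.5297 × 1.332 = 0.99696
Highest is cycle (3) at 1.0707 (>1, arbitrage).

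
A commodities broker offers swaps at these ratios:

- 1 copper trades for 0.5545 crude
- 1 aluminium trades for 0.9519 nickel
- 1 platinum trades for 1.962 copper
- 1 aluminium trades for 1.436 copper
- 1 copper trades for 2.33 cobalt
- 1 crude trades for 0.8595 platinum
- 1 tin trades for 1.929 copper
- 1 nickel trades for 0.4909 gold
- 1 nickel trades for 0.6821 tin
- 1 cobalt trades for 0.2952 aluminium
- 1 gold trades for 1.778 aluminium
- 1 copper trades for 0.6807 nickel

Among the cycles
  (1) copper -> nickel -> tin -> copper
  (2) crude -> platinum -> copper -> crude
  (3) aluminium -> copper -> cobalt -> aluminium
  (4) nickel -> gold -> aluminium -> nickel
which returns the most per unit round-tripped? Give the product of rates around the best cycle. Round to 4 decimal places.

0.9877

(1) 0.6807 × 0.6821 × 1.929 = 0.89565
(2) 0.8595 × 1.962 × 0.5545 = 0.93507
(3) 1.436 × 2.33 × 0.2952 = 0.98770
(4) 0.4909 × 1.778 × 0.9519 = 0.83084
Highest is cycle (3) at 0.9877 (≤1, no arbitrage).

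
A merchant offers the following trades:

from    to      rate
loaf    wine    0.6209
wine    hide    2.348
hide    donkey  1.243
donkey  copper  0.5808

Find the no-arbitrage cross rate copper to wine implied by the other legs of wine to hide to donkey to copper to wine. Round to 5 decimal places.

Known legs of the cycle: 2.348 × 1.243 × 0.5808 = 1.6951019712
For no arbitrage the full-cycle product must be 1, so the missing rate is 1 / 1.6951019712 ≈ 0.5899350.

0.58994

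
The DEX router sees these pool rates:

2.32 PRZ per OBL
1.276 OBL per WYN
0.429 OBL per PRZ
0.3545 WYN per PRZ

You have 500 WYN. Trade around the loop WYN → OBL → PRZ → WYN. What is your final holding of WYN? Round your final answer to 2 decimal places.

500 WYN × 1.276 = 638 OBL
638 OBL × 2.32 = 1480.16 PRZ
1480.16 PRZ × 0.3545 = 524.71672 WYN

524.72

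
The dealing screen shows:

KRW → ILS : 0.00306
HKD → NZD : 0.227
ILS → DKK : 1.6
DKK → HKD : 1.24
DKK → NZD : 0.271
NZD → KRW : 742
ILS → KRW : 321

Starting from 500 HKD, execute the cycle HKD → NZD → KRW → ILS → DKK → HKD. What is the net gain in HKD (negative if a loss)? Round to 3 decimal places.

500 HKD × 0.227 = 113.5 NZD
113.5 NZD × 742 = 84217 KRW
84217 KRW × 0.00306 = 257.70402 ILS
257.70402 ILS × 1.6 = 412.326432 DKK
412.326432 DKK × 1.24 = 511.28477568 HKD
Net change: 511.28477568 − 500 = 11.28477568 HKD

11.285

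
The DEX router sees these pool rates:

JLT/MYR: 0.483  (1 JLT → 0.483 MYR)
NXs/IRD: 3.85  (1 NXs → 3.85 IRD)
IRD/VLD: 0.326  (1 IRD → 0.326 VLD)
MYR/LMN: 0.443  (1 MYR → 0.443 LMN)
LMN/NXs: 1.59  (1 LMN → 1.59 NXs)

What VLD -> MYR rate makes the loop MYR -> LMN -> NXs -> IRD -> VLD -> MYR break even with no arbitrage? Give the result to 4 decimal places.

Known legs of the cycle: 0.443 × 1.59 × 3.85 × 0.326 = 0.884054787
For no arbitrage the full-cycle product must be 1, so the missing rate is 1 / 0.884054787 ≈ 1.131152.

1.1312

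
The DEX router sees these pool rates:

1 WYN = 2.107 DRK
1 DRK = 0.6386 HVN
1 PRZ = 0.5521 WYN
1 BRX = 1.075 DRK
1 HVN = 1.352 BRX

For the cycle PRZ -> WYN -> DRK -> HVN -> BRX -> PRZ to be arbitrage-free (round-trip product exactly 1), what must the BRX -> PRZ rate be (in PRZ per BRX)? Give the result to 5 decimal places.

0.99566

Known legs of the cycle: 0.5521 × 2.107 × 0.6386 × 1.352 = 1.00435648606384
For no arbitrage the full-cycle product must be 1, so the missing rate is 1 / 1.00435648606384 ≈ 0.9956624.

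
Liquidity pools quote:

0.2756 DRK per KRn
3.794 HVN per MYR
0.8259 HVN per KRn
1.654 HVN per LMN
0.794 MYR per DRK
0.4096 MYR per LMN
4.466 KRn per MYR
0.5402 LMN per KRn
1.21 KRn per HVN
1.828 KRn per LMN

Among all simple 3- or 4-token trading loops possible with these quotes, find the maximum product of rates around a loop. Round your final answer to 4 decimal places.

LMN→HVN→KRn→LMN: 1.654 × 1.21 × 0.5402 = 1.08112
LMN→MYR→HVN→KRn→LMN: 0.4096 × 3.794 × 1.21 × 0.5402 = 1.01577
DRK→MYR→HVN→KRn→DRK: 0.794 × 3.794 × 1.21 × 0.2756 = 1.00458
LMN→MYR→KRn→LMN: 0.4096 × 4.466 × 0.5402 = 0.98817
DRK→MYR→KRn→DRK: 0.794 × 4.466 × 0.2756 = 0.97728
Maximum is LMN→HVN→KRn→LMN at 1.0811; arbitrage exists.

1.0811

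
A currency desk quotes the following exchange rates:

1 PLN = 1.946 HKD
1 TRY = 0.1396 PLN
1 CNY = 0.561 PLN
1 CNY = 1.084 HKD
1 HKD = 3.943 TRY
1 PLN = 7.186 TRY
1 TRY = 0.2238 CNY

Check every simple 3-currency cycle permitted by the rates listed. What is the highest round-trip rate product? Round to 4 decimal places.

PLN→HKD→TRY→PLN: 1.946 × 3.943 × 0.1396 = 1.07116
CNY→HKD→TRY→CNY: 1.084 × 3.943 × 0.2238 = 0.95657
CNY→PLN→TRY→CNY: 0.561 × 7.186 × 0.2238 = 0.90222
Maximum is PLN→HKD→TRY→PLN at 1.0712; arbitrage exists.

1.0712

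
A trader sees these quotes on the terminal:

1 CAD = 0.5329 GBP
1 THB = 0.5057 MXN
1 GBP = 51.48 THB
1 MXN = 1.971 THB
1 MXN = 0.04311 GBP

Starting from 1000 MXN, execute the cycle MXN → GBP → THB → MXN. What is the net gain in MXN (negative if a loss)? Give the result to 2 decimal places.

1000 MXN × 0.04311 = 43.11 GBP
43.11 GBP × 51.48 = 2219.3028 THB
2219.3028 THB × 0.5057 = 1122.30142596 MXN
Net change: 1122.30142596 − 1000 = 122.30142596 MXN

122.30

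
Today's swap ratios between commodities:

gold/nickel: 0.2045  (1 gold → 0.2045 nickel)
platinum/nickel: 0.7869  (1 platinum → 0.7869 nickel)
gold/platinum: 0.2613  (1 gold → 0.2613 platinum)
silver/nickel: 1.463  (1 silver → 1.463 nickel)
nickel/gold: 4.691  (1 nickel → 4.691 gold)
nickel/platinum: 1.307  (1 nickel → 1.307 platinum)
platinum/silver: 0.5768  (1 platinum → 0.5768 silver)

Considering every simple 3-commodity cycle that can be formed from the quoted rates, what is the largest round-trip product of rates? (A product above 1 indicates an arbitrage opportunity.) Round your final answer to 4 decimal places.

nickel→platinum→silver→nickel: 1.307 × 0.5768 × 1.463 = 1.10292
nickel→gold→platinum→nickel: 4.691 × 0.2613 × 0.7869 = 0.96455
Maximum is nickel→platinum→silver→nickel at 1.1029; arbitrage exists.

1.1029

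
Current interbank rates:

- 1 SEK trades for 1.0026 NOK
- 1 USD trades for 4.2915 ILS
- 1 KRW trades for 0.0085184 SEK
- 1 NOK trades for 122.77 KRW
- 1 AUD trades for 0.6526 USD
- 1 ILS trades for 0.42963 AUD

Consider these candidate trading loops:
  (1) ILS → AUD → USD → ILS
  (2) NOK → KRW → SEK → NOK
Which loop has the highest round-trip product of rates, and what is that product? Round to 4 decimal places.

(1) 0.42963 × 0.6526 × 4.2915 = 1.20324
(2) 122.77 × 0.0085184 × 1.0026 = 1.04852
Highest is cycle (1) at 1.2032 (>1, arbitrage).

1.2032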